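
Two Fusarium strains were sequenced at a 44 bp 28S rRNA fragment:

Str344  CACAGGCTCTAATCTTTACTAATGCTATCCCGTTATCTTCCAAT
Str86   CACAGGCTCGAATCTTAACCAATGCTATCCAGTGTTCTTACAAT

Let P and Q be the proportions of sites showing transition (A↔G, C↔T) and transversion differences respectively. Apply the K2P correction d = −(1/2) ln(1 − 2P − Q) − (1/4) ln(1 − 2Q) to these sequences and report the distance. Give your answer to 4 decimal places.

0.1799

The sequences differ at positions 10 (T/G, transversion), 17 (T/A, transversion), 20 (T/C, transition), 31 (C/A, transversion), 34 (T/G, transversion), 35 (A/T, transversion), 40 (C/A, transversion).
Of the 7 differences, 1 transition and 6 transversions over 44 sites: P = 1/44 = 0.022727, Q = 6/44 = 0.136364.
d = −0.5·ln(0.818182) − 0.25·ln(0.727272) = −0.5·(-0.200670) − 0.25·(-0.318455) = 0.1799.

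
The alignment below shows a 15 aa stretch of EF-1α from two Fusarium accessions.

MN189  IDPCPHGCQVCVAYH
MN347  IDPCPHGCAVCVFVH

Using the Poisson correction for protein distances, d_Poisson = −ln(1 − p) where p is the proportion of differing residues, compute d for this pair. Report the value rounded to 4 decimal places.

0.2231

Mismatches occur at site 9 (Q/A), site 13 (A/F), site 14 (Y/V).
p = 3/15 = 0.200000.
d = −ln(1 − 0.200000) = −ln(0.800000) = 0.2231.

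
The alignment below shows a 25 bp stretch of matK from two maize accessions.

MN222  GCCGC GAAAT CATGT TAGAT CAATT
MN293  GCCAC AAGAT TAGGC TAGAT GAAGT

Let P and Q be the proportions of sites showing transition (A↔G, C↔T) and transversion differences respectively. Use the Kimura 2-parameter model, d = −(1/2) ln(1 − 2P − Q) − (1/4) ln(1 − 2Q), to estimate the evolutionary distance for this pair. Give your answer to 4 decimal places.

0.4356

Mismatches occur at site 4 (G↔A, transition), site 6 (G↔A, transition), site 8 (A↔G, transition), site 11 (C↔T, transition), site 13 (T↔G, transversion), site 15 (T↔C, transition), site 21 (C↔G, transversion), site 24 (T↔G, transversion).
Of the 8 differences, 5 transitions and 3 transversions over 25 sites: P = 5/25 = 0.200000, Q = 3/25 = 0.120000.
d = −0.5·ln(0.480000) − 0.25·ln(0.760000) = −0.5·(-0.733969) − 0.25·(-0.274437) = 0.4356.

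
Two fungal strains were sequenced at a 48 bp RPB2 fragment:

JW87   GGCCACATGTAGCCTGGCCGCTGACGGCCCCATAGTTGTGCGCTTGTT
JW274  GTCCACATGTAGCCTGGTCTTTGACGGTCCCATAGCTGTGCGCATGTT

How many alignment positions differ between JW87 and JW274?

7

Differing sites — 2:G/T; 18:C/T; 20:G/T; 21:C/T; 28:C/T; 36:T/C; 44:T/A.
That gives 7 mismatches out of 48 aligned sites, so the Hamming distance is 7.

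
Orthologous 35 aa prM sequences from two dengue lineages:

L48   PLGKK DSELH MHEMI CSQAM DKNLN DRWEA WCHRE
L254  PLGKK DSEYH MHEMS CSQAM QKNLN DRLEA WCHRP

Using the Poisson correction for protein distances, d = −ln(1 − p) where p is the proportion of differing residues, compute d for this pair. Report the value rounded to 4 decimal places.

0.1542

Differing sites — 9:L/Y; 15:I/S; 21:D/Q; 28:W/L; 35:E/P.
p = 5/35 = 0.142857.
d = −ln(1 − 0.142857) = −ln(0.857143) = 0.1542.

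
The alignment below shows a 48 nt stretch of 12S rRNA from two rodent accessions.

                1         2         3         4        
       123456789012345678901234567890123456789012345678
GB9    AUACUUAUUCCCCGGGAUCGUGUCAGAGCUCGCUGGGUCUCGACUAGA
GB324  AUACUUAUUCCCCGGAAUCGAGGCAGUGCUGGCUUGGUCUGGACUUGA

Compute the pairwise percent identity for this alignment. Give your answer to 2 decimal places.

83.33%

Differing sites — 16:G/A; 21:U/A; 23:U/G; 27:A/U; 31:C/G; 35:G/U; 41:C/G; 46:A/U.
40 of the 48 sites match, so the percent identity is 40/48 × 100 = 83.33%.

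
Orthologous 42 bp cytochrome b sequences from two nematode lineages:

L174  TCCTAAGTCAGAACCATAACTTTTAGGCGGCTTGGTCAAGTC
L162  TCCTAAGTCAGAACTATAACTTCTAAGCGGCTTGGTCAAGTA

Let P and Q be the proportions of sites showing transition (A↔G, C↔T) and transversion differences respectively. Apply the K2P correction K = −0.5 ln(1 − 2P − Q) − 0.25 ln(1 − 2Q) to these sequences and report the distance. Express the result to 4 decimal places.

0.1034

Mismatches occur at site 15 (C→T, transition), site 23 (T→C, transition), site 26 (G→A, transition), site 42 (C→A, transversion).
Of the 4 differences, 3 transitions and 1 transversion over 42 sites: P = 3/42 = 0.071429, Q = 1/42 = 0.023810.
d = −0.5·ln(0.833332) − 0.25·ln(0.952380) = −0.5·(-0.182323) − 0.25·(-0.048791) = 0.1034.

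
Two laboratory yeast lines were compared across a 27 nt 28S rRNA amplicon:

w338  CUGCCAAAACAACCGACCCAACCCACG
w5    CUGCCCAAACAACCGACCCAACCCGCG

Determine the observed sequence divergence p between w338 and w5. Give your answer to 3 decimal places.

Mismatches occur at site 6 (A↔C), site 25 (A↔G).
There are 2 differences over 27 sites, so p = 2/27 = 0.074.

0.074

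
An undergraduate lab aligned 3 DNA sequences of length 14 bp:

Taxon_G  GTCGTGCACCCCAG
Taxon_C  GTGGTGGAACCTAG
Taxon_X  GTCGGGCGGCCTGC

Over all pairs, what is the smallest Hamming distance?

4

Pairwise Hamming distances:
  Taxon_G vs Taxon_C: 4
  Taxon_G vs Taxon_X: 6
  Taxon_C vs Taxon_X: 7
The smallest is 4, between Taxon_G and Taxon_C.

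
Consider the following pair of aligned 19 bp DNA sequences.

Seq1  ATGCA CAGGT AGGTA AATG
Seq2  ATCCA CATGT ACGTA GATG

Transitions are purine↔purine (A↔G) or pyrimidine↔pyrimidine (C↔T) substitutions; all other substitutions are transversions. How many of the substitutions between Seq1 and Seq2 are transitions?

1

Differing sites — 3:G/C (Tv); 8:G/T (Tv); 12:G/C (Tv); 16:A/G (Ti).
Of the 4 differences, 1 transition and 3 transversions, so the answer is 1.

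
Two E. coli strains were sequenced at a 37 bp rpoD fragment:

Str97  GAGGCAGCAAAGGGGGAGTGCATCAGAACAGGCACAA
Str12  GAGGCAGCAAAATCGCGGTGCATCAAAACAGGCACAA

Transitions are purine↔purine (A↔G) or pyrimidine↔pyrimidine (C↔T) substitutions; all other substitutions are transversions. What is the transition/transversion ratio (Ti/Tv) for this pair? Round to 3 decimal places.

1.000

The sequences differ at positions 12 (G/A, transition), 13 (G/T, transversion), 14 (G/C, transversion), 16 (G/C, transversion), 17 (A/G, transition), 26 (G/A, transition).
Of the 6 differences, 3 transitions and 3 transversions, so Ti/Tv = 3/3 = 1.000.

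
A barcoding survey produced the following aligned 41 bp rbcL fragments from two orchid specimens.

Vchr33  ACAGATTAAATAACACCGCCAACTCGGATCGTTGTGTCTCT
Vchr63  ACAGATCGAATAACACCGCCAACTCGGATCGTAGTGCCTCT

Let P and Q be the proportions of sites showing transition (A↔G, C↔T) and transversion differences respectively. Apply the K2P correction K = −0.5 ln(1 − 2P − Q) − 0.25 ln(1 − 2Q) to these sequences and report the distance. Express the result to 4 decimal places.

0.1061

Differing sites — 7:T/C (Ti); 8:A/G (Ti); 33:T/A (Tv); 37:T/C (Ti).
Of the 4 differences, 3 transitions and 1 transversion over 41 sites: P = 3/41 = 0.073171, Q = 1/41 = 0.024390.
d = −0.5·ln(0.829268) − 0.25·ln(0.951220) = −0.5·(-0.187212) − 0.25·(-0.050010) = 0.1061.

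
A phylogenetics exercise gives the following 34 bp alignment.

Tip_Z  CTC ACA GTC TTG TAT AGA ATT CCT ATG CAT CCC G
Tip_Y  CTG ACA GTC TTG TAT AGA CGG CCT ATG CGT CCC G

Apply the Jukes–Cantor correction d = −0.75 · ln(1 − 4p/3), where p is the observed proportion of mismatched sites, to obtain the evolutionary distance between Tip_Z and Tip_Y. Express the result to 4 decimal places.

Differing sites — 3:C/G; 19:A/C; 20:T/G; 21:T/G; 29:A/G.
p = 5/34 = 0.147059.
d = −0.75 · ln(1 − (4/3)·0.147059) = −0.75 · ln(0.803921) = −0.75 · (-0.218254) = 0.1637.

0.1637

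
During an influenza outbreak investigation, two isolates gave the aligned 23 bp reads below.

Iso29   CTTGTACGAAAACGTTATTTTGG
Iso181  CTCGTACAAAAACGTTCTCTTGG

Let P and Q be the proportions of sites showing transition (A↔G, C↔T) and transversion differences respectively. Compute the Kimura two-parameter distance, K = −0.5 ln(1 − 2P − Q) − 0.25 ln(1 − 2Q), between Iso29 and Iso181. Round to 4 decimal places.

Differing sites — 3:T/C (Ti); 8:G/A (Ti); 17:A/C (Tv); 19:T/C (Ti).
Of the 4 differences, 3 transitions and 1 transversion over 23 sites: P = 3/23 = 0.130435, Q = 1/23 = 0.043478.
d = −0.5·ln(0.695652) − 0.25·ln(0.913044) = −0.5·(-0.362906) − 0.25·(-0.090971) = 0.2042.

0.2042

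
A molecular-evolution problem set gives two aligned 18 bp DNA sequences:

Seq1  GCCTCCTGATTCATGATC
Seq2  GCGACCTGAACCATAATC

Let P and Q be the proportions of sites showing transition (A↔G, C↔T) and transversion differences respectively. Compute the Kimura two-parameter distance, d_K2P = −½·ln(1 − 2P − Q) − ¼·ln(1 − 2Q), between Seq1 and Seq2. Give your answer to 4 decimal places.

Mismatches occur at site 3 (C/G, transversion), site 4 (T/A, transversion), site 10 (T/A, transversion), site 11 (T/C, transition), site 15 (G/A, transition).
Of the 5 differences, 2 transitions and 3 transversions over 18 sites: P = 2/18 = 0.111111, Q = 3/18 = 0.166667.
d = −0.5·ln(0.611111) − 0.25·ln(0.666666) = −0.5·(-0.492477) − 0.25·(-0.405466) = 0.3476.

0.3476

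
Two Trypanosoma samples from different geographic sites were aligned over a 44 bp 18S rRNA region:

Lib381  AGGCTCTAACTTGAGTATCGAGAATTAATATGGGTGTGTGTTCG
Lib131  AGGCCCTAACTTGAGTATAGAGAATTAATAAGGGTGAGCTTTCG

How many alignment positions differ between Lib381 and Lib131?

6

Mismatches occur at site 5 (T→C), site 19 (C→A), site 31 (T→A), site 37 (T→A), site 39 (T→C), site 40 (G→T).
That gives 6 mismatches out of 44 aligned sites, so the Hamming distance is 6.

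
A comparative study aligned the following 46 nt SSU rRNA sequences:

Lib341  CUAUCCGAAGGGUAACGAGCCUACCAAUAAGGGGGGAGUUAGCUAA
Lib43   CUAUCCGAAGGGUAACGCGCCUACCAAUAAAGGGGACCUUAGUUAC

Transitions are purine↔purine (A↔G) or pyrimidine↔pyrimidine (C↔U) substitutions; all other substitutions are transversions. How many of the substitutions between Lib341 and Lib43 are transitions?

Mismatches occur at site 18 (A↔C, transversion), site 31 (G↔A, transition), site 36 (G↔A, transition), site 37 (A↔C, transversion), site 38 (G↔C, transversion), site 43 (C↔U, transition), site 46 (A↔C, transversion).
Of the 7 differences, 3 transitions and 4 transversions, so the answer is 3.

3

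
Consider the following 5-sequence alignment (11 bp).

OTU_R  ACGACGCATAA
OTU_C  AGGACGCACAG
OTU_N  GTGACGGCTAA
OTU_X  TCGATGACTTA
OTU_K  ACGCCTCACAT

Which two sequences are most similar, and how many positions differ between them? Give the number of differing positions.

3

Pairwise Hamming distances:
  OTU_R vs OTU_C: 3
  OTU_R vs OTU_N: 4
  OTU_R vs OTU_X: 5
  OTU_R vs OTU_K: 4
  OTU_C vs OTU_N: 6
  OTU_C vs OTU_X: 8
  OTU_C vs OTU_K: 4
  OTU_N vs OTU_X: 5
  OTU_N vs OTU_K: 8
  OTU_X vs OTU_K: 9
The smallest is 3, between OTU_R and OTU_C.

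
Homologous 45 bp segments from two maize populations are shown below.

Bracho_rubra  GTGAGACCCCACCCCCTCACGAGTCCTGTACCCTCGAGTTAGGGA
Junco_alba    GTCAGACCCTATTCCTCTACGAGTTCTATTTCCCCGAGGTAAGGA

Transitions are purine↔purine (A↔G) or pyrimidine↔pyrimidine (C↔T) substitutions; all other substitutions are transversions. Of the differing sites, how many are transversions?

Mismatches occur at site 3 (G↔C, transversion), site 10 (C↔T, transition), site 12 (C↔T, transition), site 13 (C↔T, transition), site 16 (C↔T, transition), site 17 (T↔C, transition), site 18 (C↔T, transition), site 25 (C↔T, transition), site 28 (G↔A, transition), site 30 (A↔T, transversion), site 31 (C↔T, transition), site 34 (T↔C, transition), site 39 (T↔G, transversion), site 42 (G↔A, transition).
Of the 14 differences, 11 transitions and 3 transversions, so the answer is 3.

3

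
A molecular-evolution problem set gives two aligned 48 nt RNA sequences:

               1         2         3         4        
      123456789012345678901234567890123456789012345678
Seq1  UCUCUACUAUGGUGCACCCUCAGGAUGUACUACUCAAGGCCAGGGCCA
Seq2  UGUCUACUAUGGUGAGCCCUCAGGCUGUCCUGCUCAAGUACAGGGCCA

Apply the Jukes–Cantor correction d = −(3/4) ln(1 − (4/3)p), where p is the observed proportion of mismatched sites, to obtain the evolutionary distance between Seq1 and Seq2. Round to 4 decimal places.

Differing sites — 2:C/G; 15:C/A; 16:A/G; 25:A/C; 29:A/C; 32:A/G; 39:G/U; 40:C/A.
p = 8/48 = 0.166667.
d = −0.75 · ln(1 − (4/3)·0.166667) = −0.75 · ln(0.777777) = −0.75 · (-0.251315) = 0.1885.

0.1885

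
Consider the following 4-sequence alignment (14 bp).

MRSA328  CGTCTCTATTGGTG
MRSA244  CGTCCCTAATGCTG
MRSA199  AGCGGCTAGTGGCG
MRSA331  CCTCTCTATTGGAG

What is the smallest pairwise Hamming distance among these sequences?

2

Pairwise Hamming distances:
  MRSA328 vs MRSA244: 3
  MRSA328 vs MRSA199: 6
  MRSA328 vs MRSA331: 2
  MRSA244 vs MRSA199: 7
  MRSA244 vs MRSA331: 5
  MRSA199 vs MRSA331: 7
The smallest is 2, between MRSA328 and MRSA331.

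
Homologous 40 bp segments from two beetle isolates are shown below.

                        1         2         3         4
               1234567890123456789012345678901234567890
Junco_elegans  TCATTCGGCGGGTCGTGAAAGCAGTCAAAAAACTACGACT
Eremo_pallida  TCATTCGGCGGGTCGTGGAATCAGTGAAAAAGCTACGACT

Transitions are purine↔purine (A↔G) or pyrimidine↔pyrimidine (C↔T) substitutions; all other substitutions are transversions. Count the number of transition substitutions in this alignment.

Differing sites — 18:A/G (Ti); 21:G/T (Tv); 26:C/G (Tv); 32:A/G (Ti).
Of the 4 differences, 2 transitions and 2 transversions, so the answer is 2.

2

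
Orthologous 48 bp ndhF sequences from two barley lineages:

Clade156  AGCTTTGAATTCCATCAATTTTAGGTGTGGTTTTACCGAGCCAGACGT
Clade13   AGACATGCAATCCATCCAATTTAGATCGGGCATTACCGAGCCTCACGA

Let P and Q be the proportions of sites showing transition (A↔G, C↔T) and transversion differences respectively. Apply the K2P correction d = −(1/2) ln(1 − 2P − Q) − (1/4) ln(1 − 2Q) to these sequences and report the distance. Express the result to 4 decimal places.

Differing sites — 3:C/A (Tv); 4:T/C (Ti); 5:T/A (Tv); 8:A/C (Tv); 10:T/A (Tv); 17:A/C (Tv); 19:T/A (Tv); 25:G/A (Ti); 27:G/C (Tv); 28:T/G (Tv); 31:T/C (Ti); 32:T/A (Tv); 43:A/T (Tv); 44:G/C (Tv); 48:T/A (Tv).
Of the 15 differences, 3 transitions and 12 transversions over 48 sites: P = 3/48 = 0.062500, Q = 12/48 = 0.250000.
d = −0.5·ln(0.625000) − 0.25·ln(0.500000) = −0.5·(-0.470004) − 0.25·(-0.693147) = 0.4083.

0.4083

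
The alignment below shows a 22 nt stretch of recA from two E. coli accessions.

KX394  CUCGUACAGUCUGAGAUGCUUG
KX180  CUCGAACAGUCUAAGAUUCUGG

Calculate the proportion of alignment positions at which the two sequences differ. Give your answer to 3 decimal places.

The sequences differ at positions 5 (U/A), 13 (G/A), 18 (G/U), 21 (U/G).
There are 4 differences over 22 sites, so p = 4/22 = 0.182.

0.182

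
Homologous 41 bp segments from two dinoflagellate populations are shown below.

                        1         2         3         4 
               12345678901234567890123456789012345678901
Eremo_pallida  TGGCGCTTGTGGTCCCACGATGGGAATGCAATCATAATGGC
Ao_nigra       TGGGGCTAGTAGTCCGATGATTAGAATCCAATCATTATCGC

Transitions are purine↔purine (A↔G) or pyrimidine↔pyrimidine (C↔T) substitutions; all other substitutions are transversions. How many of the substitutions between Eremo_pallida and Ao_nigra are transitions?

3

Mismatches occur at site 4 (C↔G, transversion), site 8 (T↔A, transversion), site 11 (G↔A, transition), site 16 (C↔G, transversion), site 18 (C↔T, transition), site 22 (G↔T, transversion), site 23 (G↔A, transition), site 28 (G↔C, transversion), site 36 (A↔T, transversion), site 39 (G↔C, transversion).
Of the 10 differences, 3 transitions and 7 transversions, so the answer is 3.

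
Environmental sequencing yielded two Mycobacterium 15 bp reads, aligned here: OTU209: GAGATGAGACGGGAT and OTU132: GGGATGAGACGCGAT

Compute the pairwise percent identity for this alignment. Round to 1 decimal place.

The sequences differ at positions 2 (A/G), 12 (G/C).
13 of the 15 sites match, so the percent identity is 13/15 × 100 = 86.7%.

86.7%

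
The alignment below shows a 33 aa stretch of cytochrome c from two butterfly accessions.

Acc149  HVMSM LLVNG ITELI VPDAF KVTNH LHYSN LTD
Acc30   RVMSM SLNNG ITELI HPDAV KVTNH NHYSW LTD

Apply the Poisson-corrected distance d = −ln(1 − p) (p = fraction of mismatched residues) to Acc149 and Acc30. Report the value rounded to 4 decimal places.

The sequences differ at positions 1 (H/R), 6 (L/S), 8 (V/N), 16 (V/H), 20 (F/V), 26 (L/N), 30 (N/W).
p = 7/33 = 0.212121.
d = −ln(1 − 0.212121) = −ln(0.787879) = 0.2384.

0.2384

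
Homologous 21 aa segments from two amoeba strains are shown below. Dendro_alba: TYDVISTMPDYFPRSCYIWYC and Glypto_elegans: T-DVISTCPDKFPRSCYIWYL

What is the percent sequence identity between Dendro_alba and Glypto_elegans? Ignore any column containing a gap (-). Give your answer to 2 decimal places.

85.00%

Excluding the 1 gap column leaves 20 comparable sites.
Differing sites — 8:M/C; 11:Y/K; 21:C/L.
17 of the 20 comparable sites match, so the percent identity is 17/20 × 100 = 85.00%.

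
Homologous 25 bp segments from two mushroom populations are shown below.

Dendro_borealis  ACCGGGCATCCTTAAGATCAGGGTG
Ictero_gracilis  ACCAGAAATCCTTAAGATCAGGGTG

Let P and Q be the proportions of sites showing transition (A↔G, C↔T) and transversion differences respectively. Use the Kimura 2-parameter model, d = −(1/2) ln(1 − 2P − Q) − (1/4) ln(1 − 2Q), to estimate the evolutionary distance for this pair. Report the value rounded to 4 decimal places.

0.1324

Mismatches occur at site 4 (G/A, transition), site 6 (G/A, transition), site 7 (C/A, transversion).
Of the 3 differences, 2 transitions and 1 transversion over 25 sites: P = 2/25 = 0.080000, Q = 1/25 = 0.040000.
d = −0.5·ln(0.800000) − 0.25·ln(0.920000) = −0.5·(-0.223144) − 0.25·(-0.083382) = 0.1324.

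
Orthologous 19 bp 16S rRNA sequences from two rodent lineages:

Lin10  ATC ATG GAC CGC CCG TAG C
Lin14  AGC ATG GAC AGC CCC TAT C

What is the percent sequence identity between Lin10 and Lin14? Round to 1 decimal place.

Mismatches occur at site 2 (T/G), site 10 (C/A), site 15 (G/C), site 18 (G/T).
15 of the 19 sites match, so the percent identity is 15/19 × 100 = 78.9%.

78.9%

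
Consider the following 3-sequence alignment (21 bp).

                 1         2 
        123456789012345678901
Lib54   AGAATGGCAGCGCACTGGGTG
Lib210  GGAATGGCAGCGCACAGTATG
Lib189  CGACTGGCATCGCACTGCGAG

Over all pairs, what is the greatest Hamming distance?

7

Pairwise Hamming distances:
  Lib54 vs Lib210: 4
  Lib54 vs Lib189: 5
  Lib210 vs Lib189: 7
The largest is 7, between Lib210 and Lib189.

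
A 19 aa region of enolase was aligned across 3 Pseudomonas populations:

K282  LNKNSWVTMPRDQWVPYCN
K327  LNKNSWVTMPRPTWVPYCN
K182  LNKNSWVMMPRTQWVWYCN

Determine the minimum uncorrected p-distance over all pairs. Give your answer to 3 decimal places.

0.105

Pairwise Hamming distances:
  K282 vs K327: 2
  K282 vs K182: 3
  K327 vs K182: 4
The smallest is 2 mismatches, between K282 and K327; p = 2/19 = 0.105.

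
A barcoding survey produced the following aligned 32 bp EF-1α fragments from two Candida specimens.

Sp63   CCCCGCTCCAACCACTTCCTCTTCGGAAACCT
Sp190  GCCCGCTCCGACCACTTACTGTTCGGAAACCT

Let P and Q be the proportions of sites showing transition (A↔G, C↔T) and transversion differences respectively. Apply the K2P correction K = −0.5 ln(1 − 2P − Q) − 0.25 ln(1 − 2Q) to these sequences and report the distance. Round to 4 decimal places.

The sequences differ at positions 1 (C/G, transversion), 10 (A/G, transition), 18 (C/A, transversion), 21 (C/G, transversion).
Of the 4 differences, 1 transition and 3 transversions over 32 sites: P = 1/32 = 0.031250, Q = 3/32 = 0.093750.
d = −0.5·ln(0.843750) − 0.25·ln(0.812500) = −0.5·(-0.169899) − 0.25·(-0.207639) = 0.1369.

0.1369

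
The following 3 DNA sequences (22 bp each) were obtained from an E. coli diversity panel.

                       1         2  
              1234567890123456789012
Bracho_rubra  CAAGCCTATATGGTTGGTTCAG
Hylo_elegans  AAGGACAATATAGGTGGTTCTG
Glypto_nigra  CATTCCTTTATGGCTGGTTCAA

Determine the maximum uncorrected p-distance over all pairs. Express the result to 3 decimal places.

Pairwise Hamming distances:
  Bracho_rubra vs Hylo_elegans: 7
  Bracho_rubra vs Glypto_nigra: 5
  Hylo_elegans vs Glypto_nigra: 10
The largest is 10 mismatches, between Hylo_elegans and Glypto_nigra; p = 10/22 = 0.455.

0.455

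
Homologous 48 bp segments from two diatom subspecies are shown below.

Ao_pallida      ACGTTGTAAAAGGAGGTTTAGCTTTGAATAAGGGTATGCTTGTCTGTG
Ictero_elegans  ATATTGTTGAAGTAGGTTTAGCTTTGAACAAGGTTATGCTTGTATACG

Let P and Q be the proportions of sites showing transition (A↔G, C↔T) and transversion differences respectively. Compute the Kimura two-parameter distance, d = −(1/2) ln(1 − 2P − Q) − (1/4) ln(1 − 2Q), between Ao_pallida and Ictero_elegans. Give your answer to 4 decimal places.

Mismatches occur at site 2 (C/T, transition), site 3 (G/A, transition), site 8 (A/T, transversion), site 9 (A/G, transition), site 13 (G/T, transversion), site 29 (T/C, transition), site 34 (G/T, transversion), site 44 (C/A, transversion), site 46 (G/A, transition), site 47 (T/C, transition).
Of the 10 differences, 6 transitions and 4 transversions over 48 sites: P = 6/48 = 0.125000, Q = 4/48 = 0.083333.
d = −0.5·ln(0.666667) − 0.25·ln(0.833334) = −0.5·(-0.405465) − 0.25·(-0.182321) = 0.2483.

0.2483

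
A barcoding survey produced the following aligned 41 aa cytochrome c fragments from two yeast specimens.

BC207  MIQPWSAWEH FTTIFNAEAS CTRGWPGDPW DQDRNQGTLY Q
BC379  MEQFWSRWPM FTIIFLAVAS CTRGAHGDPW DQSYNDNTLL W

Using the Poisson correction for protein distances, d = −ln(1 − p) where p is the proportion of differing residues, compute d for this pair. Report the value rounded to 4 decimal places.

0.4947

The sequences differ at positions 2 (I/E), 4 (P/F), 7 (A/R), 9 (E/P), 10 (H/M), 13 (T/I), 16 (N/L), 18 (E/V), 25 (W/A), 26 (P/H), 33 (D/S), 34 (R/Y), 36 (Q/D), 37 (G/N), 40 (Y/L), 41 (Q/W).
p = 16/41 = 0.390244.
d = −ln(1 − 0.390244) = −ln(0.609756) = 0.4947.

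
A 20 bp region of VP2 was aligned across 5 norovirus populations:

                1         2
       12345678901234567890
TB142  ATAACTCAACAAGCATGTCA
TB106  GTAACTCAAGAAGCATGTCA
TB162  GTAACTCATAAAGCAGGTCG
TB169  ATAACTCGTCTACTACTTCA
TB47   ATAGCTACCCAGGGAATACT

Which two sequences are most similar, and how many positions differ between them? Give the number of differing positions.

2

Pairwise Hamming distances:
  TB142 vs TB106: 2
  TB142 vs TB162: 5
  TB142 vs TB169: 7
  TB142 vs TB47: 10
  TB106 vs TB162: 4
  TB106 vs TB169: 9
  TB106 vs TB47: 12
  TB162 vs TB169: 9
  TB162 vs TB47: 12
  TB169 vs TB47: 11
The smallest is 2, between TB142 and TB106.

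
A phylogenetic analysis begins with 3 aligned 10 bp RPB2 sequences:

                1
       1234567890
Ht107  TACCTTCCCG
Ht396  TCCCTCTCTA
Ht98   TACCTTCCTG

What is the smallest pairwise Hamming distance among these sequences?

1

Pairwise Hamming distances:
  Ht107 vs Ht396: 5
  Ht107 vs Ht98: 1
  Ht396 vs Ht98: 4
The smallest is 1, between Ht107 and Ht98.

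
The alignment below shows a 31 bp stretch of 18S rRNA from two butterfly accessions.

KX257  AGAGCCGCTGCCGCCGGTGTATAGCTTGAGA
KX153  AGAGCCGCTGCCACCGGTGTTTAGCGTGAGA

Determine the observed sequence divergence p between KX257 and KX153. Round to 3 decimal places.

0.097

Differing sites — 13:G/A; 21:A/T; 26:T/G.
There are 3 differences over 31 sites, so p = 3/31 = 0.097.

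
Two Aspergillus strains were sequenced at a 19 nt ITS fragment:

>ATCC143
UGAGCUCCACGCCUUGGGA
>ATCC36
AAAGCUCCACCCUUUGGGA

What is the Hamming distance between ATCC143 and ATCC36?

4

The sequences differ at positions 1 (U/A), 2 (G/A), 11 (G/C), 13 (C/U).
That gives 4 mismatches out of 19 aligned sites, so the Hamming distance is 4.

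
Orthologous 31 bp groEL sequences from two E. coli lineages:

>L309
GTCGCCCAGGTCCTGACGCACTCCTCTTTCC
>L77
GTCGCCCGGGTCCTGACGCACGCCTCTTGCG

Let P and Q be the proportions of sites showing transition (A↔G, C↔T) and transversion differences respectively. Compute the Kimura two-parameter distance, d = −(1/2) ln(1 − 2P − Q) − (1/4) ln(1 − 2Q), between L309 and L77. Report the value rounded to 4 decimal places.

0.1417

Differing sites — 8:A/G (Ti); 22:T/G (Tv); 29:T/G (Tv); 31:C/G (Tv).
Of the 4 differences, 1 transition and 3 transversions over 31 sites: P = 1/31 = 0.032258, Q = 3/31 = 0.096774.
d = −0.5·ln(0.838710) − 0.25·ln(0.806452) = −0.5·(-0.175890) − 0.25·(-0.215111) = 0.1417.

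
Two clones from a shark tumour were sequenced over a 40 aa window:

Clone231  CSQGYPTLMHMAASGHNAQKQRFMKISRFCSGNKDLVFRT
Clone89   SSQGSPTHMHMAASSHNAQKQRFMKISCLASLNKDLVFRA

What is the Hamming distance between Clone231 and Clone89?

The sequences differ at positions 1 (C/S), 5 (Y/S), 8 (L/H), 15 (G/S), 28 (R/C), 29 (F/L), 30 (C/A), 32 (G/L), 40 (T/A).
That gives 9 mismatches out of 40 aligned sites, so the Hamming distance is 9.

9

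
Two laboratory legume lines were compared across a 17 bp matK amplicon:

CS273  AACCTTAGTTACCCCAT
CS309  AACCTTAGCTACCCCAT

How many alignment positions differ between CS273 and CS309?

Differing sites — 9:T/C.
That gives 1 mismatch out of 17 aligned sites, so the Hamming distance is 1.

1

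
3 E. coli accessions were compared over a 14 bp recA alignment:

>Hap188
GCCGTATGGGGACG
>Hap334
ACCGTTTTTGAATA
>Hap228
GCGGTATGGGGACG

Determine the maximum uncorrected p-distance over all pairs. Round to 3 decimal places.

Pairwise Hamming distances:
  Hap188 vs Hap334: 7
  Hap188 vs Hap228: 1
  Hap334 vs Hap228: 8
The largest is 8 mismatches, between Hap334 and Hap228; p = 8/14 = 0.571.

0.571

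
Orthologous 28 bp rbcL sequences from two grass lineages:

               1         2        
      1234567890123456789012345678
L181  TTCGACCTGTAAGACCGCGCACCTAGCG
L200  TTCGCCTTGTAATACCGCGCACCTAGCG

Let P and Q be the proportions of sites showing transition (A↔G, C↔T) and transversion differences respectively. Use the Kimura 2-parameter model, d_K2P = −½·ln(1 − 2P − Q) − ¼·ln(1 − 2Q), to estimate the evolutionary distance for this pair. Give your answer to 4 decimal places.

0.1156

Mismatches occur at site 5 (A→C, transversion), site 7 (C→T, transition), site 13 (G→T, transversion).
Of the 3 differences, 1 transition and 2 transversions over 28 sites: P = 1/28 = 0.035714, Q = 2/28 = 0.071429.
d = −0.5·ln(0.857143) − 0.25·ln(0.857142) = −0.5·(-0.154151) − 0.25·(-0.154152) = 0.1156.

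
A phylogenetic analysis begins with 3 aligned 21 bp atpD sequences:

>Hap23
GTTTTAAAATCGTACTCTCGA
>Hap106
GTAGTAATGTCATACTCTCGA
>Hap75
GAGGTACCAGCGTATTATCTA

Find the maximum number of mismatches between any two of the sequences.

10

Pairwise Hamming distances:
  Hap23 vs Hap106: 5
  Hap23 vs Hap75: 9
  Hap106 vs Hap75: 10
The largest is 10, between Hap106 and Hap75.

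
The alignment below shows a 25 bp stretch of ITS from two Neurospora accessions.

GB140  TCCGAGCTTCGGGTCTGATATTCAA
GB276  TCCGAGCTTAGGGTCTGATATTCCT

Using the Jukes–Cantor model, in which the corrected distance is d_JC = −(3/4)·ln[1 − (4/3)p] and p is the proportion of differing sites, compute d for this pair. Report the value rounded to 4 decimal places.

Mismatches occur at site 10 (C↔A), site 24 (A↔C), site 25 (A↔T).
p = 3/25 = 0.120000.
d = −0.75 · ln(1 − (4/3)·0.120000) = −0.75 · ln(0.840000) = −0.75 · (-0.174353) = 0.1308.

0.1308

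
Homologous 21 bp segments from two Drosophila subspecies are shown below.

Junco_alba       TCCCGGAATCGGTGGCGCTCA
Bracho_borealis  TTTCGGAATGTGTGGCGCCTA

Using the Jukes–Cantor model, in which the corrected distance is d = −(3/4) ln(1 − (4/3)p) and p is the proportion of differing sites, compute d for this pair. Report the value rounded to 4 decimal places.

The sequences differ at positions 2 (C/T), 3 (C/T), 10 (C/G), 11 (G/T), 19 (T/C), 20 (C/T).
p = 6/21 = 0.285714.
d = −0.75 · ln(1 − (4/3)·0.285714) = −0.75 · ln(0.619048) = −0.75 · (-0.479572) = 0.3597.

0.3597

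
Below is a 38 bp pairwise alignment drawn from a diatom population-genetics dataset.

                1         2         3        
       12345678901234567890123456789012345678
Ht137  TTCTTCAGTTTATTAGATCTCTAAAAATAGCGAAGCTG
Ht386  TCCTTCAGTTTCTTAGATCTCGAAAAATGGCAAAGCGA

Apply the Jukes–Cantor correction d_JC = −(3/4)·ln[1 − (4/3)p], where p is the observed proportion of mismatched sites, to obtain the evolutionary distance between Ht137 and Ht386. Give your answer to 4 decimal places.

0.2114

Differing sites — 2:T/C; 12:A/C; 22:T/G; 29:A/G; 32:G/A; 37:T/G; 38:G/A.
p = 7/38 = 0.184211.
d = −0.75 · ln(1 − (4/3)·0.184211) = −0.75 · ln(0.754385) = −0.75 · (-0.281852) = 0.2114.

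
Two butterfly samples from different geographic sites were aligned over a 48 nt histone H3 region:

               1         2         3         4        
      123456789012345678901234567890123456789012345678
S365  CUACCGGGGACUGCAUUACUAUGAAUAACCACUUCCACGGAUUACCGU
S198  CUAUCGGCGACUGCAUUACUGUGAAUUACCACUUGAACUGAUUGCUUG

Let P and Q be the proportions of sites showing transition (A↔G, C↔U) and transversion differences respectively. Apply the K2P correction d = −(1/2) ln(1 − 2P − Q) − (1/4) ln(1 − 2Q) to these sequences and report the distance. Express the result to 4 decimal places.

Differing sites — 4:C/U (Ti); 8:G/C (Tv); 21:A/G (Ti); 27:A/U (Tv); 35:C/G (Tv); 36:C/A (Tv); 39:G/U (Tv); 44:A/G (Ti); 46:C/U (Ti); 47:G/U (Tv); 48:U/G (Tv).
Of the 11 differences, 4 transitions and 7 transversions over 48 sites: P = 4/48 = 0.083333, Q = 7/48 = 0.145833.
d = −0.5·ln(0.687501) − 0.25·ln(0.708334) = −0.5·(-0.374692) − 0.25·(-0.344840) = 0.2736.

0.2736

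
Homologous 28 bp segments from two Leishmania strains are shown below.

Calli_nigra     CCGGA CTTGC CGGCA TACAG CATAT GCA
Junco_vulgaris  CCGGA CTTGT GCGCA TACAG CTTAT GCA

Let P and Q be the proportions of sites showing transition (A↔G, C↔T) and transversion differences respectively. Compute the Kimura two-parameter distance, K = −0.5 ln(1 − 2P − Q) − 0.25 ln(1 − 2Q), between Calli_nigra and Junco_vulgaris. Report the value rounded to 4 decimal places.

Mismatches occur at site 10 (C→T, transition), site 11 (C→G, transversion), site 12 (G→C, transversion), site 22 (A→T, transversion).
Of the 4 differences, 1 transition and 3 transversions over 28 sites: P = 1/28 = 0.035714, Q = 3/28 = 0.107143.
d = −0.5·ln(0.821429) − 0.25·ln(0.785714) = −0.5·(-0.196710) − 0.25·(-0.241162) = 0.1586.

0.1586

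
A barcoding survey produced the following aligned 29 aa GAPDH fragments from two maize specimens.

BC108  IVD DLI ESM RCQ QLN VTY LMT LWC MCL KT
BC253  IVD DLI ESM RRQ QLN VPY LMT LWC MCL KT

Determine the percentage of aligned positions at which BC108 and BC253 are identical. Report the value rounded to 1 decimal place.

The sequences differ at positions 11 (C/R), 17 (T/P).
27 of the 29 sites match, so the percent identity is 27/29 × 100 = 93.1%.

93.1%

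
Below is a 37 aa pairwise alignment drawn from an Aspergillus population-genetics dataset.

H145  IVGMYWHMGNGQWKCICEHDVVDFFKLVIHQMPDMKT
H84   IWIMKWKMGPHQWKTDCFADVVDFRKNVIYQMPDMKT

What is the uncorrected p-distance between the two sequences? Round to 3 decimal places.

0.351

Mismatches occur at site 2 (V/W), site 3 (G/I), site 5 (Y/K), site 7 (H/K), site 10 (N/P), site 11 (G/H), site 15 (C/T), site 16 (I/D), site 18 (E/F), site 19 (H/A), site 25 (F/R), site 27 (L/N), site 30 (H/Y).
There are 13 differences over 37 sites, so p = 13/37 = 0.351.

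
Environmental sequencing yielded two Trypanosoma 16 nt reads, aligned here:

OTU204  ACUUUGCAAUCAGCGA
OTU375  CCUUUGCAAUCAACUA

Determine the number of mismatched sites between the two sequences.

Mismatches occur at site 1 (A→C), site 13 (G→A), site 15 (G→U).
That gives 3 mismatches out of 16 aligned sites, so the Hamming distance is 3.

3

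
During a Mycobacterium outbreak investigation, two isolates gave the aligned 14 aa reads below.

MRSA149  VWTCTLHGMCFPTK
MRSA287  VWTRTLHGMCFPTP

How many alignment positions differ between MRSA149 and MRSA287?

2

Differing sites — 4:C/R; 14:K/P.
That gives 2 mismatches out of 14 aligned sites, so the Hamming distance is 2.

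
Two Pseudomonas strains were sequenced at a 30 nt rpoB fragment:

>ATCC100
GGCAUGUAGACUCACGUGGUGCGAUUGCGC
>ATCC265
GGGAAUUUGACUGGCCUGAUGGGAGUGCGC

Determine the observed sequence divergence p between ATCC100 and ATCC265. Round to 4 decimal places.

The sequences differ at positions 3 (C/G), 5 (U/A), 6 (G/U), 8 (A/U), 13 (C/G), 14 (A/G), 16 (G/C), 19 (G/A), 22 (C/G), 25 (U/G).
There are 10 differences over 30 sites, so p = 10/30 = 0.3333.

0.3333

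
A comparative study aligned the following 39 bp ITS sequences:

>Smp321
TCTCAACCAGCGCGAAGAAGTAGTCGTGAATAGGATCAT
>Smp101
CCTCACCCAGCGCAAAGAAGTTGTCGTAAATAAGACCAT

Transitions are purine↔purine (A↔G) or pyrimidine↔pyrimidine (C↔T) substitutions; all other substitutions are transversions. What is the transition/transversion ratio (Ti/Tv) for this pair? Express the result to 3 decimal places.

Mismatches occur at site 1 (T↔C, transition), site 6 (A↔C, transversion), site 14 (G↔A, transition), site 22 (A↔T, transversion), site 28 (G↔A, transition), site 33 (G↔A, transition), site 36 (T↔C, transition).
Of the 7 differences, 5 transitions and 2 transversions, so Ti/Tv = 5/2 = 2.500.

2.500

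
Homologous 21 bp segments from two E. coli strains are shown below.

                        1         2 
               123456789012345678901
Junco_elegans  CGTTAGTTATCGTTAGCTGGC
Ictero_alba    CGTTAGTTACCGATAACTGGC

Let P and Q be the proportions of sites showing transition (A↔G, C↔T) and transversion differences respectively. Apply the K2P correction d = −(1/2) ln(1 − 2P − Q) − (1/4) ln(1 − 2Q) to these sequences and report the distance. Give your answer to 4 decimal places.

Mismatches occur at site 10 (T↔C, transition), site 13 (T↔A, transversion), site 16 (G↔A, transition).
Of the 3 differences, 2 transitions and 1 transversion over 21 sites: P = 2/21 = 0.095238, Q = 1/21 = 0.047619.
d = −0.5·ln(0.761905) − 0.25·ln(0.904762) = −0.5·(-0.271933) − 0.25·(-0.100083) = 0.1610.

0.1610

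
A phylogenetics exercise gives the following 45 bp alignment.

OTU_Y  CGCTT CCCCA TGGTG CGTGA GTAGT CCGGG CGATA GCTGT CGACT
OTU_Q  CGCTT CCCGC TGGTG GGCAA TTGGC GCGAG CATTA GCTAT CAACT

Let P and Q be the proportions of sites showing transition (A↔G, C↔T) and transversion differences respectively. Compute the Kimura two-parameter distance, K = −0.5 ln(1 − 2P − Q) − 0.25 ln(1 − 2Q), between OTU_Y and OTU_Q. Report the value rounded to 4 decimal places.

The sequences differ at positions 9 (C/G, transversion), 10 (A/C, transversion), 16 (C/G, transversion), 18 (T/C, transition), 19 (G/A, transition), 21 (G/T, transversion), 23 (A/G, transition), 25 (T/C, transition), 26 (C/G, transversion), 29 (G/A, transition), 32 (G/A, transition), 33 (A/T, transversion), 39 (G/A, transition), 42 (G/A, transition).
Of the 14 differences, 8 transitions and 6 transversions over 45 sites: P = 8/45 = 0.177778, Q = 6/45 = 0.133333.
d = −0.5·ln(0.511111) − 0.25·ln(0.733334) = −0.5·(-0.671168) − 0.25·(-0.310154) = 0.4131.

0.4131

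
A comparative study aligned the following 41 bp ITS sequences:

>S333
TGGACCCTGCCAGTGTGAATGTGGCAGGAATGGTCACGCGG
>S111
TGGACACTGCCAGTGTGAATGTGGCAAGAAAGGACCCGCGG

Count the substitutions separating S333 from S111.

Differing sites — 6:C/A; 27:G/A; 31:T/A; 34:T/A; 36:A/C.
That gives 5 mismatches out of 41 aligned sites, so the Hamming distance is 5.

5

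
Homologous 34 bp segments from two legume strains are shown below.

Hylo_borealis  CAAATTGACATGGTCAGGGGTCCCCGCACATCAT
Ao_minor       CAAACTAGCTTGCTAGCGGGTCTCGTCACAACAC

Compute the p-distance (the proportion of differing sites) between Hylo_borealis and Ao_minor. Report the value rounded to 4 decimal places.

The sequences differ at positions 5 (T/C), 7 (G/A), 8 (A/G), 10 (A/T), 13 (G/C), 15 (C/A), 16 (A/G), 17 (G/C), 23 (C/T), 25 (C/G), 26 (G/T), 31 (T/A), 34 (T/C).
There are 13 differences over 34 sites, so p = 13/34 = 0.3824.

0.3824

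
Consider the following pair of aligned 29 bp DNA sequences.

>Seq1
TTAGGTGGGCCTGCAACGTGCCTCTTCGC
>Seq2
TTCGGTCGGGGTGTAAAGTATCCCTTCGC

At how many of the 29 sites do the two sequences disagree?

Differing sites — 3:A/C; 7:G/C; 10:C/G; 11:C/G; 14:C/T; 17:C/A; 20:G/A; 21:C/T; 23:T/C.
That gives 9 mismatches out of 29 aligned sites, so the Hamming distance is 9.

9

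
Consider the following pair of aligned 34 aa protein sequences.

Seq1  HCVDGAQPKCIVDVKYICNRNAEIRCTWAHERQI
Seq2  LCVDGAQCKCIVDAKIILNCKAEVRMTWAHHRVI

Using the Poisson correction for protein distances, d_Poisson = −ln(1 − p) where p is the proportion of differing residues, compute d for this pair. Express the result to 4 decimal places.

0.3909

Differing sites — 1:H/L; 8:P/C; 14:V/A; 16:Y/I; 18:C/L; 20:R/C; 21:N/K; 24:I/V; 26:C/M; 31:E/H; 33:Q/V.
p = 11/34 = 0.323529.
d = −ln(1 − 0.323529) = −ln(0.676471) = 0.3909.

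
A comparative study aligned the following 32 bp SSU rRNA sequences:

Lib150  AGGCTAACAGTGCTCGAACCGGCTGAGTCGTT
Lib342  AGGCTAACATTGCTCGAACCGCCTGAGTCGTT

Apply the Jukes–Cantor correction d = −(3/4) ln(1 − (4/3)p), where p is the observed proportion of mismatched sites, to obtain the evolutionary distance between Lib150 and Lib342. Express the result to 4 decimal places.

The sequences differ at positions 10 (G/T), 22 (G/C).
p = 2/32 = 0.062500.
d = −0.75 · ln(1 − (4/3)·0.062500) = −0.75 · ln(0.916667) = −0.75 · (-0.087011) = 0.0653.

0.0653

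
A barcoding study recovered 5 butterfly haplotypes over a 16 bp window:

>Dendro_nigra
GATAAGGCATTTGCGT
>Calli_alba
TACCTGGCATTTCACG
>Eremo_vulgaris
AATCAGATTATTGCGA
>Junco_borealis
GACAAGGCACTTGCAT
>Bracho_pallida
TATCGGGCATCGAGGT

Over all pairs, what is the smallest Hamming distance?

Pairwise Hamming distances:
  Dendro_nigra vs Calli_alba: 8
  Dendro_nigra vs Eremo_vulgaris: 7
  Dendro_nigra vs Junco_borealis: 3
  Dendro_nigra vs Bracho_pallida: 7
  Calli_alba vs Eremo_vulgaris: 11
  Calli_alba vs Junco_borealis: 8
  Calli_alba vs Bracho_pallida: 8
  Eremo_vulgaris vs Junco_borealis: 9
  Eremo_vulgaris vs Bracho_pallida: 11
  Junco_borealis vs Bracho_pallida: 10
The smallest is 3, between Dendro_nigra and Junco_borealis.

3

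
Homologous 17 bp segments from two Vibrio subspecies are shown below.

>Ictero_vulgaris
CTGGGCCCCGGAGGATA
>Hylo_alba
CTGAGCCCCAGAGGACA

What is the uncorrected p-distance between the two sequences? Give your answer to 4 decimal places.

0.1765

Mismatches occur at site 4 (G→A), site 10 (G→A), site 16 (T→C).
There are 3 differences over 17 sites, so p = 3/17 = 0.1765.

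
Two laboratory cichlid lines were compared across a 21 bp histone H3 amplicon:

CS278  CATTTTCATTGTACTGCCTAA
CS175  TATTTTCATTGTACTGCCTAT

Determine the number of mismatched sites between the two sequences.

2

Mismatches occur at site 1 (C→T), site 21 (A→T).
That gives 2 mismatches out of 21 aligned sites, so the Hamming distance is 2.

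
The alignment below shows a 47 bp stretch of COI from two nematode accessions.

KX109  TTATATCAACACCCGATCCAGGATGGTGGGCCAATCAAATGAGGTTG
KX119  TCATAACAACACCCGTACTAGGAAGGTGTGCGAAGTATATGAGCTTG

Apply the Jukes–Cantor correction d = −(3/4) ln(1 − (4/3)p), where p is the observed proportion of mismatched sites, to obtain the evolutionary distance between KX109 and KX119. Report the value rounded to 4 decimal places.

The sequences differ at positions 2 (T/C), 6 (T/A), 16 (A/T), 17 (T/A), 19 (C/T), 24 (T/A), 29 (G/T), 32 (C/G), 35 (T/G), 36 (C/T), 38 (A/T), 44 (G/C).
p = 12/47 = 0.255319.
d = −0.75 · ln(1 − (4/3)·0.255319) = −0.75 · ln(0.659575) = −0.75 · (-0.416160) = 0.3121.

0.3121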